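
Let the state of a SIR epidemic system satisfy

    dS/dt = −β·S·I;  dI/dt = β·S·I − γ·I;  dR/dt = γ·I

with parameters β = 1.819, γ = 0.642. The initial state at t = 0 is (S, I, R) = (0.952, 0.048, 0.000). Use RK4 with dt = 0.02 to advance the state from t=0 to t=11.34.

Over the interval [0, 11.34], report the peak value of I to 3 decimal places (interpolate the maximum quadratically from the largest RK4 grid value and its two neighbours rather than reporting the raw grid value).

t=0.000: state=(0.952, 0.048, 0.000)
step 1 (dt=0.02): k1=(-0.083, 0.052, 0.031), k2=(-0.084, 0.053, 0.031), k3=(-0.084, 0.053, 0.031), k4=(-0.085, 0.053, 0.031); state += dt/6·(k1+2k2+2k3+k4)
t=0.020: state=(0.950, 0.049, 0.001)
t=0.040: state=(0.949, 0.050, 0.001)
t=0.060: state=(0.947, 0.051, 0.002)
continuing one RK4 step at a time; state shown every 25 steps (Δt=0.5):
t=0.500: state=(0.899, 0.081, 0.020)
t=1.000: state=(0.818, 0.128, 0.054)
t=1.500: state=(0.709, 0.187, 0.104)
t=2.000: state=(0.582, 0.244, 0.173)
t=2.500: state=(0.457, 0.284, 0.259)
t=3.000: state=(0.350, 0.297, 0.353)
t=3.500: state=(0.268, 0.285, 0.447)
t=4.000: state=(0.210, 0.256, 0.534)
t=4.500: state=(0.169, 0.221, 0.611)
t=5.000: state=(0.140, 0.184, 0.675)
t=5.500: state=(0.121, 0.150, 0.729)
t=6.000: state=(0.107, 0.121, 0.772)
t=6.500: state=(0.097, 0.096, 0.807)
t=7.000: state=(0.089, 0.076, 0.835)
t=7.500: state=(0.084, 0.060, 0.856)
t=8.000: state=(0.080, 0.047, 0.873)
t=8.500: state=(0.077, 0.036, 0.886)
t=9.000: state=(0.075, 0.028, 0.897)
t=9.500: state=(0.073, 0.022, 0.905)
t=10.000: state=(0.072, 0.017, 0.911)
t=10.500: state=(0.071, 0.013, 0.916)
t=11.000: state=(0.070, 0.010, 0.920)
t=11.340: state=(0.070, 0.009, 0.922)
largest grid value and its neighbours: I(2.960)=0.29681, I(2.980)=0.29685, I(3.000)=0.29684
parabola through these three points peaks at t≈2.986 with I≈0.29685

max I = 0.297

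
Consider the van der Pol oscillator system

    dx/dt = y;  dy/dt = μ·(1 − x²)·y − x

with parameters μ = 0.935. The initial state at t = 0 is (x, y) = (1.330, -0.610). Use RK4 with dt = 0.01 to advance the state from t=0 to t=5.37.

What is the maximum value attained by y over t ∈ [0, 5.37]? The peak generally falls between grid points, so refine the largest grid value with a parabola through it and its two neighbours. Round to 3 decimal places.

max y = 2.606

t=0.000: state=(1.330, -0.610)
step 1 (dt=0.01): k1=(-0.610, -0.891), k2=(-0.614, -0.890), k3=(-0.614, -0.890), k4=(-0.619, -0.888); state += dt/6·(k1+2k2+2k3+k4)
t=0.010: state=(1.324, -0.619)
t=0.020: state=(1.318, -0.628)
t=0.030: state=(1.311, -0.637)
continuing one RK4 step at a time; state shown every 20 steps (Δt=0.2):
t=0.200: state=(1.190, -0.786)
t=0.400: state=(1.015, -0.971)
t=0.600: state=(0.800, -1.188)
t=0.800: state=(0.536, -1.457)
t=1.000: state=(0.213, -1.791)
t=1.200: state=(-0.183, -2.160)
t=1.400: state=(-0.645, -2.429)
t=1.600: state=(-1.130, -2.338)
t=1.800: state=(-1.546, -1.755)
t=2.000: state=(-1.817, -0.952)
t=2.200: state=(-1.937, -0.290)
t=2.400: state=(-1.950, 0.132)
t=2.600: state=(-1.896, 0.382)
t=2.800: state=(-1.803, 0.541)
t=3.000: state=(-1.682, 0.660)
t=3.200: state=(-1.539, 0.770)
t=3.400: state=(-1.374, 0.887)
t=3.600: state=(-1.183, 1.030)
t=3.800: state=(-0.959, 1.213)
t=4.000: state=(-0.693, 1.456)
t=4.200: state=(-0.371, 1.777)
t=4.400: state=(0.022, 2.165)
t=4.600: state=(0.493, 2.518)
t=4.800: state=(1.009, 2.568)
t=5.000: state=(1.482, 2.065)
t=5.200: state=(1.811, 1.204)
t=5.370: state=(1.956, 0.536)
largest grid value and its neighbours: y(4.720)=2.60575, y(4.730)=2.60580, y(4.740)=2.60453
parabola through these three points peaks at t≈4.725 with y≈2.60594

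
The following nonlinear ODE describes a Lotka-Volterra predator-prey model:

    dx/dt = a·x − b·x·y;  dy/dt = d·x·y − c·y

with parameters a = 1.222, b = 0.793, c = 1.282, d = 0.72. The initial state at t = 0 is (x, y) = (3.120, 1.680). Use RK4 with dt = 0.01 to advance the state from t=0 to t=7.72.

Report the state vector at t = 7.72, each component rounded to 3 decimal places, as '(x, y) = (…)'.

t=0.000: state=(3.120, 1.680)
step 1 (dt=0.01): k1=(-0.344, 1.620), k2=(-0.364, 1.626), k3=(-0.364, 1.626), k4=(-0.384, 1.631); state += dt/6·(k1+2k2+2k3+k4)
t=0.010: state=(3.116, 1.696)
t=0.020: state=(3.112, 1.713)
t=0.030: state=(3.108, 1.729)
continuing one RK4 step at a time; state shown every 25 steps (Δt=0.25):
t=0.250: state=(2.911, 2.106)
t=0.500: state=(2.500, 2.493)
t=0.750: state=(2.018, 2.717)
t=1.000: state=(1.591, 2.725)
t=1.250: state=(1.277, 2.556)
t=1.500: state=(1.071, 2.288)
t=1.750: state=(0.951, 1.990)
t=2.000: state=(0.896, 1.704)
t=2.250: state=(0.890, 1.451)
t=2.500: state=(0.926, 1.240)
t=2.750: state=(1.000, 1.069)
t=3.000: state=(1.113, 0.938)
t=3.250: state=(1.267, 0.843)
t=3.500: state=(1.465, 0.782)
t=3.750: state=(1.708, 0.755)
t=4.000: state=(1.996, 0.764)
t=4.250: state=(2.318, 0.817)
t=4.500: state=(2.649, 0.928)
t=4.750: state=(2.941, 1.115)
t=5.000: state=(3.117, 1.399)
t=5.250: state=(3.091, 1.782)
t=5.500: state=(2.825, 2.210)
t=5.750: state=(2.382, 2.567)
t=6.000: state=(1.904, 2.739)
t=6.250: state=(1.503, 2.697)
t=6.500: state=(1.217, 2.496)
t=6.750: state=(1.035, 2.215)
t=7.000: state=(0.933, 1.917)
t=7.250: state=(0.890, 1.638)
t=7.500: state=(0.895, 1.395)
t=7.720: state=(0.933, 1.216)

(x, y) = (0.933, 1.216)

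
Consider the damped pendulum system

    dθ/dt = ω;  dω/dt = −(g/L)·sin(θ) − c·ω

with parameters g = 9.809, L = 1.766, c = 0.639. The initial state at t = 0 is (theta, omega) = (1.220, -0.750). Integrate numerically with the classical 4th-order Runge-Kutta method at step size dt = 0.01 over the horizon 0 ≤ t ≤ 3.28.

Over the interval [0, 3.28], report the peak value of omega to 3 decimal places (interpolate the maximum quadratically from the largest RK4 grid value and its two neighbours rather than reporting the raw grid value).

t=0.000: state=(1.220, -0.750)
step 1 (dt=0.01): k1=(-0.750, -4.737), k2=(-0.774, -4.715), k3=(-0.774, -4.714), k4=(-0.797, -4.692); state += dt/6·(k1+2k2+2k3+k4)
t=0.010: state=(1.212, -0.797)
t=0.020: state=(1.204, -0.844)
t=0.030: state=(1.195, -0.890)
continuing one RK4 step at a time; state shown every 20 steps (Δt=0.2):
t=0.200: state=(0.982, -1.593)
t=0.400: state=(0.602, -2.143)
t=0.600: state=(0.153, -2.265)
t=0.800: state=(-0.272, -1.921)
t=1.000: state=(-0.593, -1.242)
t=1.200: state=(-0.760, -0.428)
t=1.400: state=(-0.766, 0.354)
t=1.600: state=(-0.629, 0.988)
t=1.800: state=(-0.387, 1.379)
t=2.000: state=(-0.098, 1.461)
t=2.200: state=(0.177, 1.238)
t=2.400: state=(0.382, 0.793)
t=2.600: state=(0.487, 0.249)
t=2.800: state=(0.483, -0.275)
t=3.000: state=(0.385, -0.686)
t=3.200: state=(0.221, -0.916)
t=3.280: state=(0.146, -0.950)
largest grid value and its neighbours: omega(1.940)=1.47026, omega(1.950)=1.47073, omega(1.960)=1.47040
parabola through these three points peaks at t≈1.951 with omega≈1.47074

max omega = 1.471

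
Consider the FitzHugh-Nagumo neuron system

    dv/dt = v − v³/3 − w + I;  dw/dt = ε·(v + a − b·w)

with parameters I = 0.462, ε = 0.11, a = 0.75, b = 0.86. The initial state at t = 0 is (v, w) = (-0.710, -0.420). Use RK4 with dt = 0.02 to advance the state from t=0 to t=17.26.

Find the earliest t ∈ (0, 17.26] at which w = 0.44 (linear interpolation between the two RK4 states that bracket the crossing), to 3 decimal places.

t=0.000: state=(-0.710, -0.420)
step 1 (dt=0.02): k1=(0.291, 0.044), k2=(0.292, 0.044), k3=(0.292, 0.044), k4=(0.293, 0.045); state += dt/6·(k1+2k2+2k3+k4)
t=0.020: state=(-0.704, -0.419)
t=0.040: state=(-0.698, -0.418)
t=0.060: state=(-0.692, -0.417)
continuing one RK4 step at a time; state shown every 50 steps (Δt=1):
t=1.000: state=(-0.337, -0.360)
t=2.000: state=(0.429, -0.249)
t=3.000: state=(1.584, -0.038)
t=4.000: state=(1.845, 0.231)
t=4.820: state=(1.789, 0.437)
next step: t=4.840: state=(1.787, 0.442) — w has crossed 0.44
linear interpolation between t=4.820 (0.43717) and t=4.840 (0.44192) → t≈4.832

t = 4.832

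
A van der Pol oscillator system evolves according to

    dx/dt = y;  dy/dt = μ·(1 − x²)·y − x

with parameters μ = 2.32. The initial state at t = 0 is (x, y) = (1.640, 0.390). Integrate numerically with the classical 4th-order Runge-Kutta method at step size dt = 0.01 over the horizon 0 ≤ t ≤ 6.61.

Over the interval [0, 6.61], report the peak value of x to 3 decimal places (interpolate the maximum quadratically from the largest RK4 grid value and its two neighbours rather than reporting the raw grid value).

t=0.000: state=(1.640, 0.390)
step 1 (dt=0.01): k1=(0.390, -3.169), k2=(0.374, -3.114), k3=(0.374, -3.115), k4=(0.359, -3.061); state += dt/6·(k1+2k2+2k3+k4)
t=0.010: state=(1.644, 0.359)
t=0.020: state=(1.647, 0.329)
t=0.030: state=(1.650, 0.300)
continuing one RK4 step at a time; state shown every 25 steps (Δt=0.25):
t=0.250: state=(1.663, -0.119)
t=0.500: state=(1.606, -0.308)
t=0.750: state=(1.517, -0.400)
t=1.000: state=(1.408, -0.477)
t=1.250: state=(1.277, -0.570)
t=1.500: state=(1.119, -0.709)
t=1.750: state=(0.915, -0.947)
t=2.000: state=(0.627, -1.409)
t=2.250: state=(0.167, -2.392)
t=2.500: state=(-0.631, -3.998)
t=2.750: state=(-1.604, -2.974)
t=3.000: state=(-1.993, -0.485)
t=3.250: state=(-2.012, 0.153)
t=3.500: state=(-1.956, 0.267)
t=3.750: state=(-1.884, 0.301)
t=4.000: state=(-1.806, 0.326)
t=4.250: state=(-1.721, 0.352)
t=4.500: state=(-1.629, 0.385)
t=4.750: state=(-1.528, 0.429)
t=5.000: state=(-1.413, 0.488)
t=5.250: state=(-1.281, 0.575)
t=5.500: state=(-1.122, 0.712)
t=5.750: state=(-0.917, 0.948)
t=6.000: state=(-0.630, 1.407)
t=6.250: state=(-0.171, 2.387)
t=6.500: state=(0.626, 3.994)
t=6.610: state=(1.083, 4.168)
largest grid value and its neighbours: x(0.160)=1.66875, x(0.170)=1.66876, x(0.180)=1.66859
parabola through these three points peaks at t≈0.165 with x≈1.66877

max x = 1.669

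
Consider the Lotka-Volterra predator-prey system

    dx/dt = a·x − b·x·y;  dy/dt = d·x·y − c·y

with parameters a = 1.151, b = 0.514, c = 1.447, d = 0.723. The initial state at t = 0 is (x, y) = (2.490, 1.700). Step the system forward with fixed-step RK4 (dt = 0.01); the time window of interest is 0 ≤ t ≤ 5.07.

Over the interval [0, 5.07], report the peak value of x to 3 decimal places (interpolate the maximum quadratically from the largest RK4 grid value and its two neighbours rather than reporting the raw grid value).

t=0.000: state=(2.490, 1.700)
step 1 (dt=0.01): k1=(0.690, 0.601), k2=(0.687, 0.606), k3=(0.687, 0.606), k4=(0.684, 0.611); state += dt/6·(k1+2k2+2k3+k4)
t=0.010: state=(2.497, 1.706)
t=0.020: state=(2.504, 1.712)
t=0.030: state=(2.510, 1.718)
continuing one RK4 step at a time; state shown every 20 steps (Δt=0.2):
t=0.200: state=(2.614, 1.842)
t=0.400: state=(2.698, 2.026)
t=0.600: state=(2.728, 2.247)
t=0.800: state=(2.692, 2.491)
t=1.000: state=(2.590, 2.735)
t=1.200: state=(2.434, 2.946)
t=1.400: state=(2.245, 3.094)
t=1.600: state=(2.048, 3.159)
t=1.800: state=(1.863, 3.138)
t=2.000: state=(1.707, 3.040)
t=2.200: state=(1.584, 2.886)
t=2.400: state=(1.496, 2.699)
t=2.600: state=(1.442, 2.498)
t=2.800: state=(1.418, 2.299)
t=3.000: state=(1.423, 2.113)
t=3.200: state=(1.455, 1.947)
t=3.400: state=(1.510, 1.806)
t=3.600: state=(1.589, 1.691)
t=3.800: state=(1.689, 1.605)
t=4.000: state=(1.808, 1.547)
t=4.200: state=(1.945, 1.519)
t=4.400: state=(2.095, 1.523)
t=4.600: state=(2.251, 1.561)
t=4.800: state=(2.405, 1.637)
t=5.000: state=(2.545, 1.753)
t=5.070: state=(2.587, 1.804)
largest grid value and its neighbours: x(0.580)=2.72763, x(0.590)=2.72777, x(0.600)=2.72775
parabola through these three points peaks at t≈0.594 with x≈2.72778

max x = 2.728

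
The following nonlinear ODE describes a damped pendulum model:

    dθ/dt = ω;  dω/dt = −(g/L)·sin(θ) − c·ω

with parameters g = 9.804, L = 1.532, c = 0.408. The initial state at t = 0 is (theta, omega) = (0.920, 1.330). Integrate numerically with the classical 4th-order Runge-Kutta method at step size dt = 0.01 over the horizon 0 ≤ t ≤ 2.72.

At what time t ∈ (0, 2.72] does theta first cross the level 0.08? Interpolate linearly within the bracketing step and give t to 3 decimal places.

t=0.000: state=(0.920, 1.330)
step 1 (dt=0.01): k1=(1.330, -5.634), k2=(1.302, -5.648), k3=(1.302, -5.648), k4=(1.274, -5.661); state += dt/6·(k1+2k2+2k3+k4)
t=0.010: state=(0.933, 1.274)
t=0.020: state=(0.945, 1.217)
t=0.030: state=(0.957, 1.160)
continuing one RK4 step at a time; state shown every 10 steps (Δt=0.1):
t=0.100: state=(1.024, 0.757)
t=0.200: state=(1.071, 0.182)
t=0.300: state=(1.061, -0.376)
t=0.400: state=(0.997, -0.899)
t=0.500: state=(0.883, -1.371)
t=0.600: state=(0.726, -1.769)
t=0.700: state=(0.533, -2.067)
t=0.800: state=(0.316, -2.243)
t=0.900: state=(0.089, -2.279)
next step: t=0.910: state=(0.066, -2.275) — theta has crossed 0.08
linear interpolation between t=0.900 (0.08908) and t=0.910 (0.06631) → t≈0.904

t = 0.904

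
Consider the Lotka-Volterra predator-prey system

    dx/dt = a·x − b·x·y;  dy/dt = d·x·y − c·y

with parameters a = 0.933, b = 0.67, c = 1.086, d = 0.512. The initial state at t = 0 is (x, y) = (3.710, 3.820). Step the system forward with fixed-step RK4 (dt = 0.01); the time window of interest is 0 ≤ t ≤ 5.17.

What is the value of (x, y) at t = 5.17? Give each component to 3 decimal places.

t=0.000: state=(3.710, 3.820)
step 1 (dt=0.01): k1=(-6.034, 3.108), k2=(-6.023, 3.061), k3=(-6.023, 3.061), k4=(-6.011, 3.014); state += dt/6·(k1+2k2+2k3+k4)
t=0.010: state=(3.650, 3.851)
t=0.020: state=(3.590, 3.880)
t=0.030: state=(3.530, 3.909)
continuing one RK4 step at a time; state shown every 20 steps (Δt=0.2):
t=0.200: state=(2.594, 4.237)
t=0.400: state=(1.763, 4.251)
t=0.600: state=(1.221, 3.977)
t=0.800: state=(0.888, 3.560)
t=1.000: state=(0.684, 3.103)
t=1.200: state=(0.561, 2.660)
t=1.400: state=(0.486, 2.258)
t=1.600: state=(0.444, 1.905)
t=1.800: state=(0.423, 1.603)
t=2.000: state=(0.419, 1.346)
t=2.200: state=(0.427, 1.131)
t=2.400: state=(0.448, 0.952)
t=2.600: state=(0.480, 0.803)
t=2.800: state=(0.524, 0.681)
t=3.000: state=(0.581, 0.580)
t=3.200: state=(0.651, 0.497)
t=3.400: state=(0.738, 0.429)
t=3.600: state=(0.843, 0.374)
t=3.800: state=(0.969, 0.331)
t=4.000: state=(1.120, 0.296)
t=4.200: state=(1.299, 0.270)
t=4.400: state=(1.512, 0.250)
t=4.600: state=(1.764, 0.238)
t=4.800: state=(2.060, 0.233)
t=5.000: state=(2.406, 0.236)
t=5.170: state=(2.744, 0.245)

(x, y) = (2.744, 0.245)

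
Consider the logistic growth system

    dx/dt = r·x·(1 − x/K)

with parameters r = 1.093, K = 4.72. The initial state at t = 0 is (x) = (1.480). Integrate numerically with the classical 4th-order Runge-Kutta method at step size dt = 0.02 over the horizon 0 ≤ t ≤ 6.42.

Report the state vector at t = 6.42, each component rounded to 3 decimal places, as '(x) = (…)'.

(x) = (4.711)

t=0.000: state=(1.480)
step 1 (dt=0.02): k1=(1.110), k2=(1.115), k3=(1.115), k4=(1.119); state += dt/6·(k1+2k2+2k3+k4)
t=0.020: state=(1.502)
t=0.040: state=(1.525)
t=0.060: state=(1.547)
continuing one RK4 step at a time; state shown every 25 steps (Δt=0.5):
t=0.500: state=(2.082)
t=1.000: state=(2.722)
t=1.500: state=(3.313)
t=2.000: state=(3.788)
t=2.500: state=(4.132)
t=3.000: state=(4.360)
t=3.500: state=(4.505)
t=4.000: state=(4.593)
t=4.500: state=(4.646)
t=5.000: state=(4.677)
t=5.500: state=(4.695)
t=6.000: state=(4.705)
t=6.420: state=(4.711)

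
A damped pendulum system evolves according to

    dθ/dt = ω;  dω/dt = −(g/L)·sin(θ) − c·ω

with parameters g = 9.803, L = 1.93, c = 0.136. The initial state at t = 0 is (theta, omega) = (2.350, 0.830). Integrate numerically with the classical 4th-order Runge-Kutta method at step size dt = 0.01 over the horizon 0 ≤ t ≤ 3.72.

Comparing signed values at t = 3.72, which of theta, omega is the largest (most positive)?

largest component: omega

t=0.000: state=(2.350, 0.830)
step 1 (dt=0.01): k1=(0.830, -3.727), k2=(0.811, -3.709), k3=(0.811, -3.710), k4=(0.793, -3.693); state += dt/6·(k1+2k2+2k3+k4)
t=0.010: state=(2.358, 0.793)
t=0.020: state=(2.366, 0.756)
t=0.030: state=(2.373, 0.720)
continuing one RK4 step at a time; state shown every 20 steps (Δt=0.2):
t=0.200: state=(2.445, 0.138)
t=0.400: state=(2.408, -0.515)
t=0.600: state=(2.236, -1.225)
t=0.800: state=(1.909, -2.060)
t=1.000: state=(1.405, -2.991)
t=1.200: state=(0.722, -3.776)
t=1.400: state=(-0.067, -3.990)
t=1.600: state=(-0.822, -3.453)
t=1.800: state=(-1.418, -2.464)
t=2.000: state=(-1.804, -1.403)
t=2.200: state=(-1.985, -0.422)
t=2.400: state=(-1.976, 0.502)
t=2.600: state=(-1.783, 1.437)
t=2.800: state=(-1.400, 2.394)
t=3.000: state=(-0.833, 3.224)
t=3.200: state=(-0.141, 3.601)
t=3.400: state=(0.560, 3.293)
t=3.600: state=(1.141, 2.452)
t=3.720: state=(1.398, 1.836)
compare at T: theta=1.398, omega=1.836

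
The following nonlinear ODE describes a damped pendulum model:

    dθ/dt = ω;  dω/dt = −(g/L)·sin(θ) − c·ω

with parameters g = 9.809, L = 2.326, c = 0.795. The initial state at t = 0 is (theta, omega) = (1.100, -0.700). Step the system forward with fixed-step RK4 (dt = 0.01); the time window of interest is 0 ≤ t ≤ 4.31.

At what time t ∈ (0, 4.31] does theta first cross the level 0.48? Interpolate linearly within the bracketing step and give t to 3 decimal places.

t=0.000: state=(1.100, -0.700)
step 1 (dt=0.01): k1=(-0.700, -3.202), k2=(-0.716, -3.182), k3=(-0.716, -3.182), k4=(-0.732, -3.163); state += dt/6·(k1+2k2+2k3+k4)
t=0.010: state=(1.093, -0.732)
t=0.020: state=(1.085, -0.763)
t=0.030: state=(1.078, -0.794)
continuing one RK4 step at a time; state shown every 20 steps (Δt=0.2):
t=0.200: state=(0.902, -1.255)
t=0.400: state=(0.612, -1.605)
t=0.480: state=(0.480, -1.676)
next step: t=0.490: state=(0.463, -1.682) — theta has crossed 0.48
linear interpolation between t=0.480 (0.48005) and t=0.490 (0.46326) → t≈0.480

t = 0.480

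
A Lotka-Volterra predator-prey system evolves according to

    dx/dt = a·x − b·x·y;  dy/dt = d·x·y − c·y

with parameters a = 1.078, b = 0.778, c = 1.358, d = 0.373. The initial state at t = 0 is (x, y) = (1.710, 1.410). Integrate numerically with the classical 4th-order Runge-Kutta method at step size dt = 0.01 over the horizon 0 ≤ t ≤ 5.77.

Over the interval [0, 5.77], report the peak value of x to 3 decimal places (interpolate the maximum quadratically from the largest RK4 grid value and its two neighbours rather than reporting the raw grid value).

max x = 6.661

t=0.000: state=(1.710, 1.410)
step 1 (dt=0.01): k1=(-0.032, -1.015), k2=(-0.026, -1.012), k3=(-0.026, -1.012), k4=(-0.019, -1.008); state += dt/6·(k1+2k2+2k3+k4)
t=0.010: state=(1.710, 1.400)
t=0.020: state=(1.710, 1.390)
t=0.030: state=(1.710, 1.380)
continuing one RK4 step at a time; state shown every 20 steps (Δt=0.2):
t=0.200: state=(1.729, 1.221)
t=0.400: state=(1.797, 1.061)
t=0.600: state=(1.910, 0.929)
t=0.800: state=(2.069, 0.821)
t=1.000: state=(2.275, 0.735)
t=1.200: state=(2.530, 0.670)
t=1.400: state=(2.839, 0.624)
t=1.600: state=(3.204, 0.596)
t=1.800: state=(3.627, 0.585)
t=2.000: state=(4.106, 0.595)
t=2.200: state=(4.633, 0.628)
t=2.400: state=(5.189, 0.691)
t=2.600: state=(5.740, 0.791)
t=2.800: state=(6.227, 0.943)
t=3.000: state=(6.565, 1.160)
t=3.200: state=(6.654, 1.450)
t=3.400: state=(6.413, 1.803)
t=3.600: state=(5.838, 2.175)
t=3.800: state=(5.032, 2.488)
t=4.000: state=(4.170, 2.673)
t=4.200: state=(3.400, 2.699)
t=4.400: state=(2.791, 2.589)
t=4.600: state=(2.349, 2.388)
t=4.800: state=(2.048, 2.142)
t=5.000: state=(1.857, 1.888)
t=5.200: state=(1.750, 1.645)
t=5.400: state=(1.711, 1.426)
t=5.600: state=(1.726, 1.235)
t=5.770: state=(1.777, 1.096)
largest grid value and its neighbours: x(3.150)=6.66073, x(3.160)=6.66111, x(3.170)=6.66067
parabola through these three points peaks at t≈3.160 with x≈6.66111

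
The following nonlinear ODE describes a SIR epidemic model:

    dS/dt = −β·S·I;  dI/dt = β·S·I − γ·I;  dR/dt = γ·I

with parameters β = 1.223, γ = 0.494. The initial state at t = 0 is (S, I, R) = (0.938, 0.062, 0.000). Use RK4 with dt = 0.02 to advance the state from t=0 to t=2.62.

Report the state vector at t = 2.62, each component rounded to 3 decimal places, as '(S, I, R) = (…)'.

t=0.000: state=(0.938, 0.062, 0.000)
step 1 (dt=0.02): k1=(-0.071, 0.040, 0.031), k2=(-0.072, 0.041, 0.031), k3=(-0.072, 0.041, 0.031), k4=(-0.072, 0.041, 0.031); state += dt/6·(k1+2k2+2k3+k4)
t=0.020: state=(0.937, 0.063, 0.001)
t=0.040: state=(0.935, 0.064, 0.001)
t=0.060: state=(0.934, 0.064, 0.002)
continuing one RK4 step at a time; state shown every 5 steps (Δt=0.1):
t=0.100: state=(0.931, 0.066, 0.003)
t=0.200: state=(0.923, 0.071, 0.007)
t=0.300: state=(0.915, 0.075, 0.010)
t=0.400: state=(0.906, 0.080, 0.014)
t=0.500: state=(0.897, 0.085, 0.018)
t=0.600: state=(0.887, 0.090, 0.022)
t=0.700: state=(0.877, 0.096, 0.027)
t=0.800: state=(0.867, 0.101, 0.032)
t=0.900: state=(0.856, 0.107, 0.037)
t=1.000: state=(0.845, 0.113, 0.042)
t=1.100: state=(0.833, 0.119, 0.048)
t=1.200: state=(0.820, 0.126, 0.054)
t=1.300: state=(0.807, 0.132, 0.061)
t=1.400: state=(0.794, 0.139, 0.067)
t=1.500: state=(0.781, 0.145, 0.074)
t=1.600: state=(0.766, 0.152, 0.082)
t=1.700: state=(0.752, 0.159, 0.089)
t=1.800: state=(0.737, 0.165, 0.097)
t=1.900: state=(0.722, 0.172, 0.106)
t=2.000: state=(0.707, 0.179, 0.114)
t=2.100: state=(0.691, 0.185, 0.123)
t=2.200: state=(0.676, 0.192, 0.133)
t=2.300: state=(0.660, 0.198, 0.142)
t=2.400: state=(0.644, 0.204, 0.152)
t=2.500: state=(0.628, 0.210, 0.162)
t=2.600: state=(0.611, 0.216, 0.173)
t=2.620: state=(0.608, 0.217, 0.175)

(S, I, R) = (0.608, 0.217, 0.175)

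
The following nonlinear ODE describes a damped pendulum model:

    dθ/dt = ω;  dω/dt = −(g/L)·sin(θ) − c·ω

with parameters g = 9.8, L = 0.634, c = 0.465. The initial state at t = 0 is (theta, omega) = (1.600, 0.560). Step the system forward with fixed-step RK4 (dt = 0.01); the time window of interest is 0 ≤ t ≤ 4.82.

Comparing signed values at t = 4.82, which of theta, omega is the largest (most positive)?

largest component: omega

t=0.000: state=(1.600, 0.560)
step 1 (dt=0.01): k1=(0.560, -15.711), k2=(0.481, -15.673), k3=(0.482, -15.674), k4=(0.403, -15.636); state += dt/6·(k1+2k2+2k3+k4)
t=0.010: state=(1.605, 0.403)
t=0.020: state=(1.608, 0.247)
t=0.030: state=(1.610, 0.092)
continuing one RK4 step at a time; state shown every 20 steps (Δt=0.2):
t=0.200: state=(1.407, -2.436)
t=0.400: state=(0.667, -4.750)
t=0.600: state=(-0.336, -4.773)
t=0.800: state=(-1.075, -2.378)
t=1.000: state=(-1.252, 0.596)
t=1.200: state=(-0.864, 3.154)
t=1.400: state=(-0.089, 4.225)
t=1.600: state=(0.664, 2.957)
t=1.800: state=(1.010, 0.427)
t=2.000: state=(0.840, -2.034)
t=2.200: state=(0.266, -3.431)
t=2.400: state=(-0.399, -2.892)
t=2.600: state=(-0.792, -0.902)
t=2.800: state=(-0.746, 1.307)
t=3.000: state=(-0.321, 2.734)
t=3.200: state=(0.240, 2.589)
t=3.400: state=(0.620, 1.060)
t=3.600: state=(0.639, -0.848)
t=3.800: state=(0.320, -2.180)
t=4.000: state=(-0.146, -2.232)
t=4.200: state=(-0.489, -1.054)
t=4.400: state=(-0.538, 0.560)
t=4.600: state=(-0.294, 1.749)
t=4.800: state=(0.090, 1.891)
t=4.820: state=(0.127, 1.840)
compare at T: theta=0.127, omega=1.840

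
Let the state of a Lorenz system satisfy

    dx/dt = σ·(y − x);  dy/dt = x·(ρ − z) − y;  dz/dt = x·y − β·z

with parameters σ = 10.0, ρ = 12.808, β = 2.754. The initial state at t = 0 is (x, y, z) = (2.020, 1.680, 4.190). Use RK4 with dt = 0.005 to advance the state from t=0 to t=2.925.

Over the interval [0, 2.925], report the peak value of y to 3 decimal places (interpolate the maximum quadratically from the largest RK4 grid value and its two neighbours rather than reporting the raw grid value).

max y = 10.814

t=0.000: state=(2.020, 1.680, 4.190)
step 1 (dt=0.005): k1=(-3.400, 15.728, -8.146), k2=(-2.922, 15.657, -8.025), k3=(-2.936, 15.667, -8.024), k4=(-2.470, 15.604, -7.903); state += dt/6·(k1+2k2+2k3+k4)
t=0.005: state=(2.005, 1.758, 4.150)
t=0.010: state=(1.995, 1.836, 4.111)
t=0.015: state=(1.989, 1.914, 4.073)
continuing one RK4 step at a time; state shown every 20 steps (Δt=0.1):
t=0.100: state=(2.390, 3.313, 3.649)
t=0.200: state=(3.768, 5.604, 3.970)
t=0.300: state=(6.048, 8.706, 6.140)
t=0.400: state=(8.654, 10.807, 11.246)
t=0.500: state=(9.409, 8.469, 16.666)
t=0.600: state=(7.113, 4.014, 17.165)
t=0.700: state=(4.256, 1.947, 14.390)
t=0.800: state=(2.657, 1.712, 11.430)
t=0.900: state=(2.193, 2.129, 9.066)
t=1.000: state=(2.427, 2.933, 7.383)
t=1.100: state=(3.195, 4.232, 6.481)
t=1.200: state=(4.520, 6.132, 6.677)
t=1.300: state=(6.342, 8.273, 8.560)
t=1.400: state=(8.011, 9.160, 12.194)
t=1.500: state=(8.200, 7.356, 15.352)
t=1.600: state=(6.618, 4.600, 15.517)
t=1.700: state=(4.730, 3.157, 13.616)
t=1.800: state=(3.619, 2.967, 11.401)
t=1.900: state=(3.359, 3.453, 9.606)
t=2.000: state=(3.746, 4.407, 8.499)
t=2.100: state=(4.647, 5.768, 8.322)
t=2.200: state=(5.911, 7.249, 9.364)
t=2.300: state=(7.109, 8.028, 11.575)
t=2.400: state=(7.493, 7.272, 13.814)
t=2.500: state=(6.727, 5.546, 14.502)
t=2.600: state=(5.457, 4.248, 13.564)
t=2.700: state=(4.502, 3.843, 12.005)
t=2.800: state=(4.155, 4.106, 10.583)
t=2.900: state=(4.366, 4.817, 9.679)
t=2.925: state=(4.492, 5.047, 9.562)
largest grid value and its neighbours: y(0.400)=10.80678, y(0.405)=10.81387, y(0.410)=10.80784
parabola through these three points peaks at t≈0.405 with y≈10.81388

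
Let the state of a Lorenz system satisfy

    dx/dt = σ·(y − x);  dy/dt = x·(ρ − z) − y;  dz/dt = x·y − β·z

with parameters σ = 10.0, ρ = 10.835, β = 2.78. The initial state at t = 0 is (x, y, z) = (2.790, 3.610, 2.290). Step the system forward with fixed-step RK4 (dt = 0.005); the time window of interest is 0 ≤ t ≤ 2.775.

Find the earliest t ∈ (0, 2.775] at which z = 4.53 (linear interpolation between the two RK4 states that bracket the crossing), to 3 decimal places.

t=0.000: state=(2.790, 3.610, 2.290)
step 1 (dt=0.005): k1=(8.200, 20.231, 3.706), k2=(8.501, 20.329, 3.896), k3=(8.496, 20.334, 3.898), k4=(8.792, 20.437, 4.093); state += dt/6·(k1+2k2+2k3+k4)
t=0.005: state=(2.832, 3.712, 2.309)
t=0.010: state=(2.878, 3.814, 2.331)
t=0.015: state=(2.926, 3.918, 2.354)
continuing one RK4 step at a time; state shown every 20 steps (Δt=0.1):
t=0.100: state=(4.121, 5.898, 3.173)
t=0.160: state=(5.315, 7.487, 4.442)
next step: t=0.165: state=(5.424, 7.619, 4.582) — z has crossed 4.53
linear interpolation between t=0.160 (4.44229) and t=0.165 (4.58237) → t≈0.163

t = 0.163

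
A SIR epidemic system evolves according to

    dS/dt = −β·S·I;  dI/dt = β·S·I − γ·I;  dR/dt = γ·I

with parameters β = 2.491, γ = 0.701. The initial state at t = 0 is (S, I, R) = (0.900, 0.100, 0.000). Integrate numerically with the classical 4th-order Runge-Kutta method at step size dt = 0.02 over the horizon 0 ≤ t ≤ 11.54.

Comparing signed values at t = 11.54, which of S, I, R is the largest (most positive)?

t=0.000: state=(0.900, 0.100, 0.000)
step 1 (dt=0.02): k1=(-0.224, 0.154, 0.070), k2=(-0.227, 0.156, 0.071), k3=(-0.227, 0.156, 0.071), k4=(-0.230, 0.158, 0.072); state += dt/6·(k1+2k2+2k3+k4)
t=0.020: state=(0.895, 0.103, 0.001)
t=0.040: state=(0.891, 0.106, 0.003)
t=0.060: state=(0.886, 0.110, 0.004)
continuing one RK4 step at a time; state shown every 25 steps (Δt=0.5):
t=0.500: state=(0.750, 0.198, 0.051)
t=1.000: state=(0.545, 0.314, 0.141)
t=1.500: state=(0.350, 0.384, 0.266)
t=2.000: state=(0.216, 0.382, 0.402)
t=2.500: state=(0.138, 0.334, 0.528)
t=3.000: state=(0.094, 0.271, 0.634)
t=3.500: state=(0.070, 0.211, 0.719)
t=4.000: state=(0.056, 0.161, 0.784)
t=4.500: state=(0.047, 0.121, 0.833)
t=5.000: state=(0.041, 0.090, 0.869)
t=5.500: state=(0.037, 0.066, 0.896)
t=6.000: state=(0.035, 0.049, 0.916)
t=6.500: state=(0.033, 0.036, 0.931)
t=7.000: state=(0.032, 0.026, 0.942)
t=7.500: state=(0.031, 0.019, 0.950)
t=8.000: state=(0.030, 0.014, 0.956)
t=8.500: state=(0.030, 0.010, 0.960)
t=9.000: state=(0.029, 0.008, 0.963)
t=9.500: state=(0.029, 0.005, 0.965)
t=10.000: state=(0.029, 0.004, 0.967)
t=10.500: state=(0.029, 0.003, 0.968)
t=11.000: state=(0.029, 0.002, 0.969)
t=11.500: state=(0.029, 0.002, 0.970)
t=11.540: state=(0.029, 0.002, 0.970)
compare at T: S=0.029, I=0.002, R=0.970

largest component: R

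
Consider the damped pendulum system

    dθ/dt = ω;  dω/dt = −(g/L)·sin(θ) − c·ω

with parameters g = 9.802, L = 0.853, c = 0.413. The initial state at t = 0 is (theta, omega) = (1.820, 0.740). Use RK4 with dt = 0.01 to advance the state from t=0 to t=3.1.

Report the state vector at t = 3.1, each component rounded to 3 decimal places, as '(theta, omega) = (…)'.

(theta, omega) = (-0.839, -1.029)

t=0.000: state=(1.820, 0.740)
step 1 (dt=0.01): k1=(0.740, -11.442), k2=(0.683, -11.408), k3=(0.683, -11.409), k4=(0.626, -11.375); state += dt/6·(k1+2k2+2k3+k4)
t=0.010: state=(1.827, 0.626)
t=0.020: state=(1.833, 0.512)
t=0.030: state=(1.837, 0.400)
continuing one RK4 step at a time; state shown every 20 steps (Δt=0.2):
t=0.200: state=(1.746, -1.456)
t=0.400: state=(1.244, -3.521)
t=0.600: state=(0.386, -4.822)
t=0.800: state=(-0.553, -4.227)
t=1.000: state=(-1.205, -2.170)
t=1.200: state=(-1.406, 0.148)
t=1.400: state=(-1.159, 2.266)
t=1.600: state=(-0.541, 3.746)
t=1.800: state=(0.239, 3.761)
t=2.000: state=(0.861, 2.274)
t=2.200: state=(1.112, 0.216)
t=2.400: state=(0.955, -1.728)
t=2.600: state=(0.462, -3.043)
t=2.800: state=(-0.177, -3.103)
t=3.000: state=(-0.692, -1.891)
t=3.100: state=(-0.839, -1.029)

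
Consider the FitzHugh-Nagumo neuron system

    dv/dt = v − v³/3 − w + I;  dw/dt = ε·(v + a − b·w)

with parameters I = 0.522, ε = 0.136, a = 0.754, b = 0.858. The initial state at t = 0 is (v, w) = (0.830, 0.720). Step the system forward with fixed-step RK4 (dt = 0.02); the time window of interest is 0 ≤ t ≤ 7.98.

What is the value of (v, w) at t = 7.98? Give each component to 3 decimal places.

(v, w) = (-0.896, 1.358)

t=0.000: state=(0.830, 0.720)
step 1 (dt=0.02): k1=(0.441, 0.131), k2=(0.441, 0.132), k3=(0.441, 0.132), k4=(0.441, 0.132); state += dt/6·(k1+2k2+2k3+k4)
t=0.020: state=(0.839, 0.723)
t=0.040: state=(0.848, 0.725)
t=0.060: state=(0.856, 0.728)
continuing one RK4 step at a time; state shown every 25 steps (Δt=0.5):
t=0.500: state=(1.043, 0.791)
t=1.000: state=(1.212, 0.871)
t=1.500: state=(1.310, 0.955)
t=2.000: state=(1.345, 1.039)
t=2.500: state=(1.334, 1.118)
t=3.000: state=(1.295, 1.192)
t=3.500: state=(1.238, 1.258)
t=4.000: state=(1.166, 1.316)
t=4.500: state=(1.081, 1.365)
t=5.000: state=(0.982, 1.406)
t=5.500: state=(0.861, 1.437)
t=6.000: state=(0.710, 1.457)
t=6.500: state=(0.507, 1.465)
t=7.000: state=(0.213, 1.456)
t=7.500: state=(-0.247, 1.423)
t=7.980: state=(-0.896, 1.358)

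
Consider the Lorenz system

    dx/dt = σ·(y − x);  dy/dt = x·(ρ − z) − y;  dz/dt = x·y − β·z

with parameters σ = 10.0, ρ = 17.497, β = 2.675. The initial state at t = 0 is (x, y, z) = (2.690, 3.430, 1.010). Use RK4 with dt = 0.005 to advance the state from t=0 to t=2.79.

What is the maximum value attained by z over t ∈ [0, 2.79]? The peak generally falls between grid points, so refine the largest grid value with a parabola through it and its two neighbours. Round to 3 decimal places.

max z = 27.929

t=0.000: state=(2.690, 3.430, 1.010)
step 1 (dt=0.005): k1=(7.400, 40.920, 6.525), k2=(8.238, 41.079, 6.822), k3=(8.221, 41.111, 6.828), k4=(9.044, 41.299, 7.136); state += dt/6·(k1+2k2+2k3+k4)
t=0.005: state=(2.731, 3.635, 1.044)
t=0.010: state=(2.780, 3.843, 1.081)
t=0.015: state=(2.837, 4.054, 1.122)
continuing one RK4 step at a time; state shown every 20 steps (Δt=0.1):
t=0.100: state=(4.884, 8.461, 2.707)
t=0.200: state=(9.731, 15.433, 10.017)
t=0.300: state=(13.563, 13.499, 24.694)
t=0.400: state=(8.856, 1.448, 26.415)
t=0.500: state=(2.562, -1.888, 19.931)
t=0.600: state=(-0.239, -1.799, 15.109)
t=0.700: state=(-1.260, -1.986, 11.700)
t=0.800: state=(-2.016, -2.911, 9.304)
t=0.900: state=(-3.228, -4.841, 8.005)
t=1.000: state=(-5.395, -8.162, 8.593)
t=1.100: state=(-8.610, -11.968, 12.983)
t=1.200: state=(-10.865, -11.249, 20.696)
t=1.300: state=(-8.902, -5.152, 23.212)
t=1.400: state=(-5.080, -1.829, 19.689)
t=1.500: state=(-2.844, -1.564, 15.582)
t=1.600: state=(-2.259, -2.248, 12.323)
t=1.700: state=(-2.680, -3.511, 10.037)
t=1.800: state=(-3.950, -5.696, 9.008)
t=1.900: state=(-6.229, -9.017, 10.210)
t=2.000: state=(-9.154, -11.794, 15.158)
t=2.100: state=(-10.334, -9.585, 21.437)
t=2.200: state=(-7.890, -4.415, 22.031)
t=2.300: state=(-4.712, -2.216, 18.520)
t=2.400: state=(-3.092, -2.275, 14.873)
t=2.500: state=(-2.878, -3.190, 12.064)
t=2.600: state=(-3.638, -4.842, 10.360)
t=2.700: state=(-5.311, -7.456, 10.344)
t=2.790: state=(-7.530, -10.171, 12.747)
largest grid value and its neighbours: z(0.350)=27.90447, z(0.355)=27.92913, z(0.360)=27.90615
parabola through these three points peaks at t≈0.355 with z≈27.92914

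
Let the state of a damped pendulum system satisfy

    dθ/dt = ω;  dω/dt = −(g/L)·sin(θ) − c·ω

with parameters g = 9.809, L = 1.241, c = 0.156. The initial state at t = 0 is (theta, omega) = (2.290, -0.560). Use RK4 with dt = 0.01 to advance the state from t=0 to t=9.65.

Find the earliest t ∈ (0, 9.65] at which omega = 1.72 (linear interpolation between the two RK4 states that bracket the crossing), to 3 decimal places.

t = 1.711

t=0.000: state=(2.290, -0.560)
step 1 (dt=0.01): k1=(-0.560, -5.859), k2=(-0.589, -5.869), k3=(-0.589, -5.870), k4=(-0.619, -5.881); state += dt/6·(k1+2k2+2k3+k4)
t=0.010: state=(2.284, -0.619)
t=0.020: state=(2.278, -0.678)
t=0.030: state=(2.271, -0.737)
continuing one RK4 step at a time; state shown every 50 steps (Δt=0.5):
t=0.500: state=(1.195, -3.954)
t=1.000: state=(-1.070, -3.767)
t=1.500: state=(-1.953, 0.164)
t=1.710: state=(-1.757, 1.711)
next step: t=1.720: state=(-1.739, 1.786) — omega has crossed 1.72
linear interpolation between t=1.710 (1.71124) and t=1.720 (1.78631) → t≈1.711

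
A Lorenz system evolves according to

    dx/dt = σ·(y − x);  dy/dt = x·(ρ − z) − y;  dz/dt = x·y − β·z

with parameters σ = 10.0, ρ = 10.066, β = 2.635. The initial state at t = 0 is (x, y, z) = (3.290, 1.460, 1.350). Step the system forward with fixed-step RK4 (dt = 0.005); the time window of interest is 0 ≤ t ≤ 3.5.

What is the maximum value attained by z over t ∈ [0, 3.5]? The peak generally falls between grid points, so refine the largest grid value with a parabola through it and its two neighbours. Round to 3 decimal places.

t=0.000: state=(3.290, 1.460, 1.350)
step 1 (dt=0.005): k1=(-18.300, 27.216, 1.246), k2=(-17.162, 26.739, 1.392), k3=(-17.202, 26.764, 1.391), k4=(-16.102, 26.310, 1.531); state += dt/6·(k1+2k2+2k3+k4)
t=0.005: state=(3.204, 1.594, 1.357)
t=0.010: state=(3.129, 1.723, 1.365)
t=0.015: state=(3.063, 1.849, 1.375)
continuing one RK4 step at a time; state shown every 40 steps (Δt=0.2):
t=0.200: state=(4.269, 6.004, 2.878)
t=0.400: state=(8.001, 9.067, 10.053)
t=0.600: state=(5.939, 3.588, 13.455)
t=0.800: state=(2.574, 1.781, 9.333)
t=1.000: state=(2.188, 2.440, 6.206)
t=1.200: state=(3.354, 4.267, 5.095)
t=1.400: state=(5.662, 6.875, 7.139)
t=1.600: state=(6.743, 6.304, 11.329)
t=1.800: state=(4.693, 3.586, 10.937)
t=2.000: state=(3.393, 3.216, 8.377)
t=2.200: state=(3.767, 4.260, 6.958)
t=2.400: state=(5.096, 5.819, 7.681)
t=2.600: state=(5.981, 5.983, 9.954)
t=2.800: state=(5.151, 4.509, 10.448)
t=3.000: state=(4.162, 3.910, 9.049)
t=3.200: state=(4.189, 4.434, 7.970)
t=3.400: state=(4.929, 5.347, 8.218)
t=3.500: state=(5.301, 5.602, 8.798)
largest grid value and its neighbours: z(0.540)=13.86547, z(0.545)=13.87171, z(0.550)=13.86951
parabola through these three points peaks at t≈0.546 with z≈13.87195

max z = 13.872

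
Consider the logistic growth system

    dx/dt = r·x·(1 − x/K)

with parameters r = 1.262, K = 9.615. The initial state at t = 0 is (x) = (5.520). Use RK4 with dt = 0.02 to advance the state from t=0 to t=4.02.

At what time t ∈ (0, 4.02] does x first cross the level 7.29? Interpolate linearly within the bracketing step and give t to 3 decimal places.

t=0.000: state=(5.520)
step 1 (dt=0.02): k1=(2.967), k2=(2.961), k3=(2.961), k4=(2.955); state += dt/6·(k1+2k2+2k3+k4)
t=0.020: state=(5.579)
t=0.040: state=(5.638)
t=0.060: state=(5.697)
continuing one RK4 step at a time; state shown every 10 steps (Δt=0.2):
t=0.200: state=(6.099)
t=0.400: state=(6.641)
t=0.600: state=(7.133)
t=0.660: state=(7.270)
next step: t=0.680: state=(7.315) — x has crossed 7.29
linear interpolation between t=0.660 (7.27011) and t=0.680 (7.31457) → t≈0.669

t = 0.669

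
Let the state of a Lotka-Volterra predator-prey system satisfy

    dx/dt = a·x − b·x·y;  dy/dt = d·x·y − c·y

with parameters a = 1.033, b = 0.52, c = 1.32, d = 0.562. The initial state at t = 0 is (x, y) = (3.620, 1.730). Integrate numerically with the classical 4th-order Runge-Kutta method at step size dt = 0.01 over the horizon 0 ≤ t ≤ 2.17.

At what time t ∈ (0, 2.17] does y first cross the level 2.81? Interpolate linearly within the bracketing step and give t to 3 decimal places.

t=0.000: state=(3.620, 1.730)
step 1 (dt=0.01): k1=(0.483, 1.236), k2=(0.472, 1.243), k3=(0.472, 1.243), k4=(0.460, 1.249); state += dt/6·(k1+2k2+2k3+k4)
t=0.010: state=(3.625, 1.742)
t=0.020: state=(3.629, 1.755)
t=0.030: state=(3.633, 1.768)
continuing one RK4 step at a time; state shown every 10 steps (Δt=0.1):
t=0.100: state=(3.656, 1.860)
t=0.200: state=(3.667, 2.003)
t=0.300: state=(3.650, 2.156)
t=0.400: state=(3.602, 2.317)
t=0.500: state=(3.526, 2.481)
t=0.600: state=(3.422, 2.643)
t=0.700: state=(3.294, 2.798)
next step: t=0.710: state=(3.280, 2.813) — y has crossed 2.81
linear interpolation between t=0.700 (2.79795) and t=0.710 (2.81274) → t≈0.708

t = 0.708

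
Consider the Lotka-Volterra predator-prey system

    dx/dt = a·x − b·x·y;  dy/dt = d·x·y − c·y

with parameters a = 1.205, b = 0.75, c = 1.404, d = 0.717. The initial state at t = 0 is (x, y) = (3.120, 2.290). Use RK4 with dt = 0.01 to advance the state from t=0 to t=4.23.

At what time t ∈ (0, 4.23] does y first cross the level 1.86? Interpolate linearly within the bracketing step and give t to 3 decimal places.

t = 1.575

t=0.000: state=(3.120, 2.290)
step 1 (dt=0.01): k1=(-1.599, 1.908), k2=(-1.617, 1.902), k3=(-1.617, 1.902), k4=(-1.635, 1.897); state += dt/6·(k1+2k2+2k3+k4)
t=0.010: state=(3.104, 2.309)
t=0.020: state=(3.087, 2.328)
t=0.030: state=(3.070, 2.347)
continuing one RK4 step at a time; state shown every 20 steps (Δt=0.2):
t=0.200: state=(2.741, 2.636)
t=0.400: state=(2.305, 2.859)
t=0.600: state=(1.899, 2.916)
t=0.800: state=(1.569, 2.821)
t=1.000: state=(1.326, 2.619)
t=1.200: state=(1.161, 2.362)
t=1.400: state=(1.058, 2.090)
t=1.570: state=(1.009, 1.866)
next step: t=1.580: state=(1.007, 1.854) — y has crossed 1.86
linear interpolation between t=1.570 (1.86645) and t=1.580 (1.85378) → t≈1.575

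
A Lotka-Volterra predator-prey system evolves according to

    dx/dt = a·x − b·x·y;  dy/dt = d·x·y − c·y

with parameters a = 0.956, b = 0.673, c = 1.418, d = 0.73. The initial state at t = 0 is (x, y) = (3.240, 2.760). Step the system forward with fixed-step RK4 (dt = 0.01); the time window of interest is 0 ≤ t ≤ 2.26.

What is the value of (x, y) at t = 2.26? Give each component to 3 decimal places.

(x, y) = (0.805, 0.945)

t=0.000: state=(3.240, 2.760)
step 1 (dt=0.01): k1=(-2.921, 2.614), k2=(-2.936, 2.597), k3=(-2.936, 2.597), k4=(-2.950, 2.579); state += dt/6·(k1+2k2+2k3+k4)
t=0.010: state=(3.211, 2.786)
t=0.020: state=(3.181, 2.812)
t=0.030: state=(3.151, 2.837)
continuing one RK4 step at a time; state shown every 10 steps (Δt=0.1):
t=0.100: state=(2.936, 3.001)
t=0.200: state=(2.622, 3.190)
t=0.300: state=(2.317, 3.315)
t=0.400: state=(2.035, 3.371)
t=0.500: state=(1.785, 3.363)
t=0.600: state=(1.569, 3.297)
t=0.700: state=(1.388, 3.187)
t=0.800: state=(1.238, 3.043)
t=0.900: state=(1.116, 2.877)
t=1.000: state=(1.018, 2.699)
t=1.100: state=(0.940, 2.515)
t=1.200: state=(0.878, 2.332)
t=1.300: state=(0.831, 2.154)
t=1.400: state=(0.796, 1.983)
t=1.500: state=(0.770, 1.822)
t=1.600: state=(0.754, 1.672)
t=1.700: state=(0.744, 1.532)
t=1.800: state=(0.742, 1.404)
t=1.900: state=(0.746, 1.286)
t=2.000: state=(0.755, 1.179)
t=2.100: state=(0.770, 1.082)
t=2.200: state=(0.791, 0.994)
t=2.260: state=(0.805, 0.945)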